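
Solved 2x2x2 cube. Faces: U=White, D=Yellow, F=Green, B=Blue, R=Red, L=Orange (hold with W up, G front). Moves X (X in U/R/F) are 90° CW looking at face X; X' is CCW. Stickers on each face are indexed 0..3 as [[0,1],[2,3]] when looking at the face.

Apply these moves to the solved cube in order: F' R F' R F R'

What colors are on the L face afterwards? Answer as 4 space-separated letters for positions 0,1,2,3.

After move 1 (F'): F=GGGG U=WWRR R=YRYR D=OOYY L=OWOW
After move 2 (R): R=YYRR U=WGRG F=GOGY D=OBYB B=RBWB
After move 3 (F'): F=OYGG U=WGYR R=BYOR D=WWYB L=OGOR
After move 4 (R): R=OBRY U=WYYG F=OWGB D=WWYR B=RBGB
After move 5 (F): F=GOBW U=WYRG R=YBGY D=ROYR L=OWOW
After move 6 (R'): R=BYYG U=WGRR F=GYBG D=ROYW B=RBOB
Query: L face = OWOW

Answer: O W O W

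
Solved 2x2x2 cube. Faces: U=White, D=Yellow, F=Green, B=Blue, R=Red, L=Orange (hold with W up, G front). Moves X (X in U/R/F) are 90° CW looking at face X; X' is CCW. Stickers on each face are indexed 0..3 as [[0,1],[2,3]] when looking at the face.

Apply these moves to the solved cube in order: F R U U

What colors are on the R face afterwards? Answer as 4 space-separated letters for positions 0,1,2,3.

Answer: O Y R R

Derivation:
After move 1 (F): F=GGGG U=WWOO R=WRWR D=RRYY L=OYOY
After move 2 (R): R=WWRR U=WGOG F=GRGY D=RBYB B=OBWB
After move 3 (U): U=OWGG F=WWGY R=OBRR B=OYWB L=GROY
After move 4 (U): U=GOGW F=OBGY R=OYRR B=GRWB L=WWOY
Query: R face = OYRR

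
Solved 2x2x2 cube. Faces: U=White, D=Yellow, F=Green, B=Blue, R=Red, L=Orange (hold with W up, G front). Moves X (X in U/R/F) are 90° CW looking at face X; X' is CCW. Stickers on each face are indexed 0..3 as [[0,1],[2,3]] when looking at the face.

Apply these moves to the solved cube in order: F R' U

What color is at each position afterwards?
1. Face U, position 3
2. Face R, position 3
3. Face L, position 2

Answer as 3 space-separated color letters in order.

Answer: B W O

Derivation:
After move 1 (F): F=GGGG U=WWOO R=WRWR D=RRYY L=OYOY
After move 2 (R'): R=RRWW U=WBOB F=GWGO D=RGYG B=YBRB
After move 3 (U): U=OWBB F=RRGO R=YBWW B=OYRB L=GWOY
Query 1: U[3] = B
Query 2: R[3] = W
Query 3: L[2] = O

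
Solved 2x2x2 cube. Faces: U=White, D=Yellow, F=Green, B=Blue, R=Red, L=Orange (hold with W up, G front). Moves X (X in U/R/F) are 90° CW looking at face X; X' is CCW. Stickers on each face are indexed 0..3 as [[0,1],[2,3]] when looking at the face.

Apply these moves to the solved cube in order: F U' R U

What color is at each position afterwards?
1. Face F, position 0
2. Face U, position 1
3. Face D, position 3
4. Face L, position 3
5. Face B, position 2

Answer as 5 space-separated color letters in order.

Answer: W W W Y O

Derivation:
After move 1 (F): F=GGGG U=WWOO R=WRWR D=RRYY L=OYOY
After move 2 (U'): U=WOWO F=OYGG R=GGWR B=WRBB L=BBOY
After move 3 (R): R=WGRG U=WYWG F=ORGY D=RBYW B=OROB
After move 4 (U): U=WWGY F=WGGY R=ORRG B=BBOB L=OROY
Query 1: F[0] = W
Query 2: U[1] = W
Query 3: D[3] = W
Query 4: L[3] = Y
Query 5: B[2] = O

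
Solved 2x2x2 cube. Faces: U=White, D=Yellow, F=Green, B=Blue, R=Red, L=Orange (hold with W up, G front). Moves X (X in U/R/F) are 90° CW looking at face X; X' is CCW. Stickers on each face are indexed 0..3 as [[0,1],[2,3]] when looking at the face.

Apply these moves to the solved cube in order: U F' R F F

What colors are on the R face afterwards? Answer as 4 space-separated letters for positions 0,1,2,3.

After move 1 (U): U=WWWW F=RRGG R=BBRR B=OOBB L=GGOO
After move 2 (F'): F=RGRG U=WWBR R=YBYR D=GOYY L=GWOW
After move 3 (R): R=YYRB U=WGBG F=RORY D=GBYO B=ROWB
After move 4 (F): F=RRYO U=WGWW R=BYGB D=RYYO L=GGOB
After move 5 (F): F=YROR U=WGBG R=WYWB D=GBYO L=GROY
Query: R face = WYWB

Answer: W Y W B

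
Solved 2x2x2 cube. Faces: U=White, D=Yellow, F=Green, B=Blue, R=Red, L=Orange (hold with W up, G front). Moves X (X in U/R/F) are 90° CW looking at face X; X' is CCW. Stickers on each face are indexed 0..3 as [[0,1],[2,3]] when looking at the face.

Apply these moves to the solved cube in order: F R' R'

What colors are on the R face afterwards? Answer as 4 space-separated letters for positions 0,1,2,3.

After move 1 (F): F=GGGG U=WWOO R=WRWR D=RRYY L=OYOY
After move 2 (R'): R=RRWW U=WBOB F=GWGO D=RGYG B=YBRB
After move 3 (R'): R=RWRW U=WROY F=GBGB D=RWYO B=GBGB
Query: R face = RWRW

Answer: R W R W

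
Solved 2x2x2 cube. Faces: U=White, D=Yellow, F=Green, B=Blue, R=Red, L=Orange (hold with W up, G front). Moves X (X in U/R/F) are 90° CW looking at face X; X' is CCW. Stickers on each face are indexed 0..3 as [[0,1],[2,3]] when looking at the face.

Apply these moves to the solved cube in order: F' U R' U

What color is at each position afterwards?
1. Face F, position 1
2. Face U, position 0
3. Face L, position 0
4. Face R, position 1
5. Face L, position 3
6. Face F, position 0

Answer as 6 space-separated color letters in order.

After move 1 (F'): F=GGGG U=WWRR R=YRYR D=OOYY L=OWOW
After move 2 (U): U=RWRW F=YRGG R=BBYR B=OWBB L=GGOW
After move 3 (R'): R=BRBY U=RBRO F=YWGW D=ORYG B=YWOB
After move 4 (U): U=RROB F=BRGW R=YWBY B=GGOB L=YWOW
Query 1: F[1] = R
Query 2: U[0] = R
Query 3: L[0] = Y
Query 4: R[1] = W
Query 5: L[3] = W
Query 6: F[0] = B

Answer: R R Y W W B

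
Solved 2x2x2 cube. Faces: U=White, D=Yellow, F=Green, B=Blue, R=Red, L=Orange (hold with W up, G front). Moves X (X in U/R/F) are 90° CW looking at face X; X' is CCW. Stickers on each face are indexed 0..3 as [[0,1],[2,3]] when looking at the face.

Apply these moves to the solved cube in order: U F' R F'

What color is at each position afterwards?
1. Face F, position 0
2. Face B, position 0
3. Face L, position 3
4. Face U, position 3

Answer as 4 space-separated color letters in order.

After move 1 (U): U=WWWW F=RRGG R=BBRR B=OOBB L=GGOO
After move 2 (F'): F=RGRG U=WWBR R=YBYR D=GOYY L=GWOW
After move 3 (R): R=YYRB U=WGBG F=RORY D=GBYO B=ROWB
After move 4 (F'): F=OYRR U=WGYR R=BYGB D=WWYO L=GGOB
Query 1: F[0] = O
Query 2: B[0] = R
Query 3: L[3] = B
Query 4: U[3] = R

Answer: O R B R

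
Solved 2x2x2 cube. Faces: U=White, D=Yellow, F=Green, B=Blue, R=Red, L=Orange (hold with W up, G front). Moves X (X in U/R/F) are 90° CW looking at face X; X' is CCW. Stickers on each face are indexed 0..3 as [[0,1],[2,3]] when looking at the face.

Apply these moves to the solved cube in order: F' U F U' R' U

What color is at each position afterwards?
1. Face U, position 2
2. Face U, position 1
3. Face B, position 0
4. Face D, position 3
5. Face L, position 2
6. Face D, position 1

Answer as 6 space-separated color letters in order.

After move 1 (F'): F=GGGG U=WWRR R=YRYR D=OOYY L=OWOW
After move 2 (U): U=RWRW F=YRGG R=BBYR B=OWBB L=GGOW
After move 3 (F): F=GYGR U=RWWG R=RBWR D=YBYY L=GOOO
After move 4 (U'): U=WGRW F=GOGR R=GYWR B=RBBB L=OWOO
After move 5 (R'): R=YRGW U=WBRR F=GGGW D=YOYR B=YBBB
After move 6 (U): U=RWRB F=YRGW R=YBGW B=OWBB L=GGOO
Query 1: U[2] = R
Query 2: U[1] = W
Query 3: B[0] = O
Query 4: D[3] = R
Query 5: L[2] = O
Query 6: D[1] = O

Answer: R W O R O O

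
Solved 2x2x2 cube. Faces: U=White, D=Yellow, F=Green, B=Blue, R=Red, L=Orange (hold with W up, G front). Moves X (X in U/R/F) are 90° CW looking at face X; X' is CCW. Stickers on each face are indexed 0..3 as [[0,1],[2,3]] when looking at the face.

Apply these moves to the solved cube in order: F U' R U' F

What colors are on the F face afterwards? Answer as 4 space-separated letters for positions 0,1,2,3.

Answer: G B Y B

Derivation:
After move 1 (F): F=GGGG U=WWOO R=WRWR D=RRYY L=OYOY
After move 2 (U'): U=WOWO F=OYGG R=GGWR B=WRBB L=BBOY
After move 3 (R): R=WGRG U=WYWG F=ORGY D=RBYW B=OROB
After move 4 (U'): U=YGWW F=BBGY R=ORRG B=WGOB L=OROY
After move 5 (F): F=GBYB U=YGYR R=WRWG D=ROYW L=OROB
Query: F face = GBYB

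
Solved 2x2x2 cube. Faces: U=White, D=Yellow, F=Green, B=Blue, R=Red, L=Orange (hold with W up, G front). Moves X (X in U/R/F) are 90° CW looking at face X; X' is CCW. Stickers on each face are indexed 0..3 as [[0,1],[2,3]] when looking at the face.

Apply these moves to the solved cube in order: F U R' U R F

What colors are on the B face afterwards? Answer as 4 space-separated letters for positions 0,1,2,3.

After move 1 (F): F=GGGG U=WWOO R=WRWR D=RRYY L=OYOY
After move 2 (U): U=OWOW F=WRGG R=BBWR B=OYBB L=GGOY
After move 3 (R'): R=BRBW U=OBOO F=WWGW D=RRYG B=YYRB
After move 4 (U): U=OOOB F=BRGW R=YYBW B=GGRB L=WWOY
After move 5 (R): R=BYWY U=OROW F=BRGG D=RRYG B=BGOB
After move 6 (F): F=GBGR U=ORYW R=OYWY D=WBYG L=WROR
Query: B face = BGOB

Answer: B G O B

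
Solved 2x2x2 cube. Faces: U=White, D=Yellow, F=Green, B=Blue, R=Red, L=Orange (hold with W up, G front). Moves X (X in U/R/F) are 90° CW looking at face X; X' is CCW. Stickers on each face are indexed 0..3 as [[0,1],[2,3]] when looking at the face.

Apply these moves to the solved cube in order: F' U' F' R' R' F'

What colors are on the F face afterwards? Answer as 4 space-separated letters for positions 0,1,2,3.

After move 1 (F'): F=GGGG U=WWRR R=YRYR D=OOYY L=OWOW
After move 2 (U'): U=WRWR F=OWGG R=GGYR B=YRBB L=BBOW
After move 3 (F'): F=WGOG U=WRGY R=OGOR D=BWYY L=BROW
After move 4 (R'): R=GROO U=WBGY F=WROY D=BGYG B=YRWB
After move 5 (R'): R=ROGO U=WWGY F=WBOY D=BRYY B=GRGB
After move 6 (F'): F=BYWO U=WWRG R=ROBO D=RWYY L=BYOG
Query: F face = BYWO

Answer: B Y W O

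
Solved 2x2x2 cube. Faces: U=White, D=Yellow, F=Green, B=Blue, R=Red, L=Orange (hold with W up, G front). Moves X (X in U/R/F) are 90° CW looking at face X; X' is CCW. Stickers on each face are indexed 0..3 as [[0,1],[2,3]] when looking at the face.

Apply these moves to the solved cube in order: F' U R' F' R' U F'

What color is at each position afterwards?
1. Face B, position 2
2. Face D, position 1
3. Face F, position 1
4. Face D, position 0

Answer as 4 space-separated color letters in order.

Answer: W R B B

Derivation:
After move 1 (F'): F=GGGG U=WWRR R=YRYR D=OOYY L=OWOW
After move 2 (U): U=RWRW F=YRGG R=BBYR B=OWBB L=GGOW
After move 3 (R'): R=BRBY U=RBRO F=YWGW D=ORYG B=YWOB
After move 4 (F'): F=WWYG U=RBBB R=RROY D=GWYG L=GOOR
After move 5 (R'): R=RYRO U=ROBY F=WBYB D=GWYG B=GWWB
After move 6 (U): U=BRYO F=RYYB R=GWRO B=GOWB L=WBOR
After move 7 (F'): F=YBRY U=BRGR R=WWGO D=BRYG L=WOOY
Query 1: B[2] = W
Query 2: D[1] = R
Query 3: F[1] = B
Query 4: D[0] = B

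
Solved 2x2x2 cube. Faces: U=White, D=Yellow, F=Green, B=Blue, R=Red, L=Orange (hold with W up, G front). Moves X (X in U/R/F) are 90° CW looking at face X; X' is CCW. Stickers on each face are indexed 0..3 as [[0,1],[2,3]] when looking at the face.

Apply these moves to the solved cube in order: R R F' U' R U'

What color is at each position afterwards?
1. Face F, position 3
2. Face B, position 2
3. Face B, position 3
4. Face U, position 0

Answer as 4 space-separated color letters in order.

Answer: W R B Y

Derivation:
After move 1 (R): R=RRRR U=WGWG F=GYGY D=YBYB B=WBWB
After move 2 (R): R=RRRR U=WYWY F=GBGB D=YWYW B=GBGB
After move 3 (F'): F=BBGG U=WYRR R=WRYR D=OOYW L=OYOW
After move 4 (U'): U=YRWR F=OYGG R=BBYR B=WRGB L=GBOW
After move 5 (R): R=YBRB U=YYWG F=OOGW D=OGYW B=RRRB
After move 6 (U'): U=YGYW F=GBGW R=OORB B=YBRB L=RROW
Query 1: F[3] = W
Query 2: B[2] = R
Query 3: B[3] = B
Query 4: U[0] = Y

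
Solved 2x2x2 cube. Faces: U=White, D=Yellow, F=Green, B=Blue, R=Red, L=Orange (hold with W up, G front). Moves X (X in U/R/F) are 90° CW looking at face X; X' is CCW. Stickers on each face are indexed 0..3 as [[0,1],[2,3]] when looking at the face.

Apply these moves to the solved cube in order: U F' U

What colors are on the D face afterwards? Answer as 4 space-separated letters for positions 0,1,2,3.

Answer: G O Y Y

Derivation:
After move 1 (U): U=WWWW F=RRGG R=BBRR B=OOBB L=GGOO
After move 2 (F'): F=RGRG U=WWBR R=YBYR D=GOYY L=GWOW
After move 3 (U): U=BWRW F=YBRG R=OOYR B=GWBB L=RGOW
Query: D face = GOYY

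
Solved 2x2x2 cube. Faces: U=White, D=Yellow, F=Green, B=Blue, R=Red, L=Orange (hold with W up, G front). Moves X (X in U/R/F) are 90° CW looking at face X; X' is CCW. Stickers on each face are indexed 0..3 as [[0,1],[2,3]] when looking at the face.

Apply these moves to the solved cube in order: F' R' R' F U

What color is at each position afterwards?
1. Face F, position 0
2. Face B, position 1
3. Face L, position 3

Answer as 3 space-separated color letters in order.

Answer: R O W

Derivation:
After move 1 (F'): F=GGGG U=WWRR R=YRYR D=OOYY L=OWOW
After move 2 (R'): R=RRYY U=WBRB F=GWGR D=OGYG B=YBOB
After move 3 (R'): R=RYRY U=WORY F=GBGB D=OWYR B=GBGB
After move 4 (F): F=GGBB U=WOWW R=RYYY D=RRYR L=OOOW
After move 5 (U): U=WWWO F=RYBB R=GBYY B=OOGB L=GGOW
Query 1: F[0] = R
Query 2: B[1] = O
Query 3: L[3] = W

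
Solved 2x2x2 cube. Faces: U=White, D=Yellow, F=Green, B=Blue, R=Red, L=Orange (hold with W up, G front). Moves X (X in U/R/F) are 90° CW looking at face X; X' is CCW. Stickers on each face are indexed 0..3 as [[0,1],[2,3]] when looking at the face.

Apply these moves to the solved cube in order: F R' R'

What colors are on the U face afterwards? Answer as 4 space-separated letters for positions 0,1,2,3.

After move 1 (F): F=GGGG U=WWOO R=WRWR D=RRYY L=OYOY
After move 2 (R'): R=RRWW U=WBOB F=GWGO D=RGYG B=YBRB
After move 3 (R'): R=RWRW U=WROY F=GBGB D=RWYO B=GBGB
Query: U face = WROY

Answer: W R O Y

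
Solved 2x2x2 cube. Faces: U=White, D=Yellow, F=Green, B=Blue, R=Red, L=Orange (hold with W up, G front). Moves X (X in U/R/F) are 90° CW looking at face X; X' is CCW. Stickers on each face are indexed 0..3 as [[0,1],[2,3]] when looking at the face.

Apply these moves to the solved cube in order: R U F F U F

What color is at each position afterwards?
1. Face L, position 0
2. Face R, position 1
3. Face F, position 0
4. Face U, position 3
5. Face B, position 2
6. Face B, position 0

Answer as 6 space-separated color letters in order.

After move 1 (R): R=RRRR U=WGWG F=GYGY D=YBYB B=WBWB
After move 2 (U): U=WWGG F=RRGY R=WBRR B=OOWB L=GYOO
After move 3 (F): F=GRYR U=WWOY R=GBGR D=RWYB L=GYOB
After move 4 (F): F=YGRR U=WWBY R=OBYR D=GGYB L=GROW
After move 5 (U): U=BWYW F=OBRR R=OOYR B=GRWB L=YGOW
After move 6 (F): F=RORB U=BWWG R=YOWR D=YOYB L=YGOG
Query 1: L[0] = Y
Query 2: R[1] = O
Query 3: F[0] = R
Query 4: U[3] = G
Query 5: B[2] = W
Query 6: B[0] = G

Answer: Y O R G W G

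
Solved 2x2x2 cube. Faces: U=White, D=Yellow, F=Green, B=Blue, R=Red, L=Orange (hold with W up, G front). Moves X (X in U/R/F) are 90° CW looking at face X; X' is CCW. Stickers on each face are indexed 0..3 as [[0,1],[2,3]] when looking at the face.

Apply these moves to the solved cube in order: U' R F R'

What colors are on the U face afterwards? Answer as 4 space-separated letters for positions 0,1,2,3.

After move 1 (U'): U=WWWW F=OOGG R=GGRR B=RRBB L=BBOO
After move 2 (R): R=RGRG U=WOWG F=OYGY D=YBYR B=WRWB
After move 3 (F): F=GOYY U=WOOB R=WGGG D=RRYR L=BYOB
After move 4 (R'): R=GGWG U=WWOW F=GOYB D=ROYY B=RRRB
Query: U face = WWOW

Answer: W W O W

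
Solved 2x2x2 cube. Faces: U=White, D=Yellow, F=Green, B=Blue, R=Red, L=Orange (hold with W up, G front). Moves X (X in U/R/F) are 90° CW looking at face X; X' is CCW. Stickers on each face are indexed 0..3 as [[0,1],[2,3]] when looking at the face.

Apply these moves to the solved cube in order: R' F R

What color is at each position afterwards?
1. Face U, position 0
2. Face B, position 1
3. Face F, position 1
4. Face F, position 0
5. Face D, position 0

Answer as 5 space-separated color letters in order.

After move 1 (R'): R=RRRR U=WBWB F=GWGW D=YGYG B=YBYB
After move 2 (F): F=GGWW U=WBOO R=WRBR D=RRYG L=OYOG
After move 3 (R): R=BWRR U=WGOW F=GRWG D=RYYY B=OBBB
Query 1: U[0] = W
Query 2: B[1] = B
Query 3: F[1] = R
Query 4: F[0] = G
Query 5: D[0] = R

Answer: W B R G R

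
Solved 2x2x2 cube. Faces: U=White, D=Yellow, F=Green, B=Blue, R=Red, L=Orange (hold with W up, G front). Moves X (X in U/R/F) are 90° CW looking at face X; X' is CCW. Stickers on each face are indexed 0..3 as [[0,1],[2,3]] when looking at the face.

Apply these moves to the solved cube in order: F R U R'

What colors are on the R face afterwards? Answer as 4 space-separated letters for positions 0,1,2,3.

After move 1 (F): F=GGGG U=WWOO R=WRWR D=RRYY L=OYOY
After move 2 (R): R=WWRR U=WGOG F=GRGY D=RBYB B=OBWB
After move 3 (U): U=OWGG F=WWGY R=OBRR B=OYWB L=GROY
After move 4 (R'): R=BROR U=OWGO F=WWGG D=RWYY B=BYBB
Query: R face = BROR

Answer: B R O R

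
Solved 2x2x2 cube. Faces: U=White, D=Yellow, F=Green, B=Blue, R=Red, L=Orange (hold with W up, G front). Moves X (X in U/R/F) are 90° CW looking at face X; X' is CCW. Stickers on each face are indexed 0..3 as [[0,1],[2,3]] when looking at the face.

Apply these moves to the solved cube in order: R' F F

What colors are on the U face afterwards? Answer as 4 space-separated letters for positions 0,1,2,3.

After move 1 (R'): R=RRRR U=WBWB F=GWGW D=YGYG B=YBYB
After move 2 (F): F=GGWW U=WBOO R=WRBR D=RRYG L=OYOG
After move 3 (F): F=WGWG U=WBGY R=OROR D=BWYG L=OROR
Query: U face = WBGY

Answer: W B G Y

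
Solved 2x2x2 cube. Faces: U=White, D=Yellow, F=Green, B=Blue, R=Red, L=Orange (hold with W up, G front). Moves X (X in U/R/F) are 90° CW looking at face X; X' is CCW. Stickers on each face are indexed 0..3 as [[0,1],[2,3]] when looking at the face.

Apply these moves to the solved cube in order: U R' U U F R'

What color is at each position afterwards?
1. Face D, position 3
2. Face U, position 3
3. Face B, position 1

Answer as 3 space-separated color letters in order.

After move 1 (U): U=WWWW F=RRGG R=BBRR B=OOBB L=GGOO
After move 2 (R'): R=BRBR U=WBWO F=RWGW D=YRYG B=YOYB
After move 3 (U): U=WWOB F=BRGW R=YOBR B=GGYB L=RWOO
After move 4 (U): U=OWBW F=YOGW R=GGBR B=RWYB L=BROO
After move 5 (F): F=GYWO U=OWOR R=BGWR D=BGYG L=BYOR
After move 6 (R'): R=GRBW U=OYOR F=GWWR D=BYYO B=GWGB
Query 1: D[3] = O
Query 2: U[3] = R
Query 3: B[1] = W

Answer: O R W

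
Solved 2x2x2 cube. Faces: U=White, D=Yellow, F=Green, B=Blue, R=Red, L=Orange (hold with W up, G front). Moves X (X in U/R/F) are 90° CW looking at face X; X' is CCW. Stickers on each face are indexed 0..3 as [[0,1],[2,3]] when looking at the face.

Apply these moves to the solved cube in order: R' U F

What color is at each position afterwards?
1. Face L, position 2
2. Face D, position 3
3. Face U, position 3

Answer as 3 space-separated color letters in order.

After move 1 (R'): R=RRRR U=WBWB F=GWGW D=YGYG B=YBYB
After move 2 (U): U=WWBB F=RRGW R=YBRR B=OOYB L=GWOO
After move 3 (F): F=GRWR U=WWOW R=BBBR D=RYYG L=GYOG
Query 1: L[2] = O
Query 2: D[3] = G
Query 3: U[3] = W

Answer: O G W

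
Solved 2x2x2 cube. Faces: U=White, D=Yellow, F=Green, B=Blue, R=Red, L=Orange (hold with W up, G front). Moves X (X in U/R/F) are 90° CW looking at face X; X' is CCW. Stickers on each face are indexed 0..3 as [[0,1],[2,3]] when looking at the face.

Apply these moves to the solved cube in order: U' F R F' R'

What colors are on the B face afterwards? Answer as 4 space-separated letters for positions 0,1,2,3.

Answer: R R Y B

Derivation:
After move 1 (U'): U=WWWW F=OOGG R=GGRR B=RRBB L=BBOO
After move 2 (F): F=GOGO U=WWOB R=WGWR D=RGYY L=BYOY
After move 3 (R): R=WWRG U=WOOO F=GGGY D=RBYR B=BRWB
After move 4 (F'): F=GYGG U=WOWR R=BWRG D=YYYR L=BOOO
After move 5 (R'): R=WGBR U=WWWB F=GOGR D=YYYG B=RRYB
Query: B face = RRYB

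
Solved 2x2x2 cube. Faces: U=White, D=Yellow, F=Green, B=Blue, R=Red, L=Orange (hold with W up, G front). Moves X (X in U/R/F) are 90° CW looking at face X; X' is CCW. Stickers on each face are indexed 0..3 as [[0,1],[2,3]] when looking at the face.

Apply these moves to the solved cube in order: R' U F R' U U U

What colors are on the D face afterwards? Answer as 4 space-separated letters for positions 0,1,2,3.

Answer: R R Y R

Derivation:
After move 1 (R'): R=RRRR U=WBWB F=GWGW D=YGYG B=YBYB
After move 2 (U): U=WWBB F=RRGW R=YBRR B=OOYB L=GWOO
After move 3 (F): F=GRWR U=WWOW R=BBBR D=RYYG L=GYOG
After move 4 (R'): R=BRBB U=WYOO F=GWWW D=RRYR B=GOYB
After move 5 (U): U=OWOY F=BRWW R=GOBB B=GYYB L=GWOG
After move 6 (U): U=OOYW F=GOWW R=GYBB B=GWYB L=BROG
After move 7 (U): U=YOWO F=GYWW R=GWBB B=BRYB L=GOOG
Query: D face = RRYR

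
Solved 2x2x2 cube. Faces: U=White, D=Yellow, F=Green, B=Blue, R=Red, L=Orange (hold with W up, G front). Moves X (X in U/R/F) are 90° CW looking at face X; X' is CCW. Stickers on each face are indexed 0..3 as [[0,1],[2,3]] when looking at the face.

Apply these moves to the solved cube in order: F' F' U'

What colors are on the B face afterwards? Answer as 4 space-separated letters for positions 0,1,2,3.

After move 1 (F'): F=GGGG U=WWRR R=YRYR D=OOYY L=OWOW
After move 2 (F'): F=GGGG U=WWYY R=OROR D=WWYY L=OROR
After move 3 (U'): U=WYWY F=ORGG R=GGOR B=ORBB L=BBOR
Query: B face = ORBB

Answer: O R B B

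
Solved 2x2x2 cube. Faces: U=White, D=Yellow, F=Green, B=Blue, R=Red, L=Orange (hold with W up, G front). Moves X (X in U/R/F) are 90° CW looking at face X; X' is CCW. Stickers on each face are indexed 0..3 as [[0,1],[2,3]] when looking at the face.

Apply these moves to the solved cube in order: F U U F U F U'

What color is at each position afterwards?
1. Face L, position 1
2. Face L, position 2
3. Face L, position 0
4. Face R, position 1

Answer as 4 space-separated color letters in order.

Answer: R O W W

Derivation:
After move 1 (F): F=GGGG U=WWOO R=WRWR D=RRYY L=OYOY
After move 2 (U): U=OWOW F=WRGG R=BBWR B=OYBB L=GGOY
After move 3 (U): U=OOWW F=BBGG R=OYWR B=GGBB L=WROY
After move 4 (F): F=GBGB U=OOYR R=WYWR D=WOYY L=WROR
After move 5 (U): U=YORO F=WYGB R=GGWR B=WRBB L=GBOR
After move 6 (F): F=GWBY U=YORB R=RGOR D=WGYY L=GWOO
After move 7 (U'): U=OBYR F=GWBY R=GWOR B=RGBB L=WROO
Query 1: L[1] = R
Query 2: L[2] = O
Query 3: L[0] = W
Query 4: R[1] = W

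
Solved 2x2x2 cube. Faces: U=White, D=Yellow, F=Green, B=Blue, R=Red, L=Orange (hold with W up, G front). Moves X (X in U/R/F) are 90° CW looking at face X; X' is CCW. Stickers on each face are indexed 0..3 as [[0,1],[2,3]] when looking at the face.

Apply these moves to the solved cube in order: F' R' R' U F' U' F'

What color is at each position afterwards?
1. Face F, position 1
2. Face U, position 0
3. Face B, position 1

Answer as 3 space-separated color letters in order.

Answer: G W B

Derivation:
After move 1 (F'): F=GGGG U=WWRR R=YRYR D=OOYY L=OWOW
After move 2 (R'): R=RRYY U=WBRB F=GWGR D=OGYG B=YBOB
After move 3 (R'): R=RYRY U=WORY F=GBGB D=OWYR B=GBGB
After move 4 (U): U=RWYO F=RYGB R=GBRY B=OWGB L=GBOW
After move 5 (F'): F=YBRG U=RWGR R=WBOY D=BWYR L=GOOY
After move 6 (U'): U=WRRG F=GORG R=YBOY B=WBGB L=OWOY
After move 7 (F'): F=OGGR U=WRYO R=WBBY D=WYYR L=OGOR
Query 1: F[1] = G
Query 2: U[0] = W
Query 3: B[1] = B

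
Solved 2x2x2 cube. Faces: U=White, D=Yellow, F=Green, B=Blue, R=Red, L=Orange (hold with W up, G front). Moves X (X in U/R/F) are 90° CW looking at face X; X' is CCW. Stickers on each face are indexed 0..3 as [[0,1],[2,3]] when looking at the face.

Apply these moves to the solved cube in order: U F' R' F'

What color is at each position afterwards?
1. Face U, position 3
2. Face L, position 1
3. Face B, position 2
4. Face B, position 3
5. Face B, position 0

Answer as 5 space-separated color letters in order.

After move 1 (U): U=WWWW F=RRGG R=BBRR B=OOBB L=GGOO
After move 2 (F'): F=RGRG U=WWBR R=YBYR D=GOYY L=GWOW
After move 3 (R'): R=BRYY U=WBBO F=RWRR D=GGYG B=YOOB
After move 4 (F'): F=WRRR U=WBBY R=GRGY D=WWYG L=GOOB
Query 1: U[3] = Y
Query 2: L[1] = O
Query 3: B[2] = O
Query 4: B[3] = B
Query 5: B[0] = Y

Answer: Y O O B Y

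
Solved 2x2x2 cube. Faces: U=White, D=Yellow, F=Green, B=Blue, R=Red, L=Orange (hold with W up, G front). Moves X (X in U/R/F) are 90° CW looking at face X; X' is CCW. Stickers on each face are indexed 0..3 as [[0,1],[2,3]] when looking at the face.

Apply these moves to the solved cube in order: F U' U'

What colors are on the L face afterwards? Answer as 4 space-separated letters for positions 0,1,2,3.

Answer: W R O Y

Derivation:
After move 1 (F): F=GGGG U=WWOO R=WRWR D=RRYY L=OYOY
After move 2 (U'): U=WOWO F=OYGG R=GGWR B=WRBB L=BBOY
After move 3 (U'): U=OOWW F=BBGG R=OYWR B=GGBB L=WROY
Query: L face = WROY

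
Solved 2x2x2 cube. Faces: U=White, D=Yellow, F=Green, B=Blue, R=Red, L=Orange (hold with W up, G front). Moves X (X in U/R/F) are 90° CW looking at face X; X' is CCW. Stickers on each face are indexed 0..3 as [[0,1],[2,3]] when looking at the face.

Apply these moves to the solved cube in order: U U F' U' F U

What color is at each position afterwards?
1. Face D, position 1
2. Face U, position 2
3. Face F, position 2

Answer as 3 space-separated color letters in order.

Answer: B G G

Derivation:
After move 1 (U): U=WWWW F=RRGG R=BBRR B=OOBB L=GGOO
After move 2 (U): U=WWWW F=BBGG R=OORR B=GGBB L=RROO
After move 3 (F'): F=BGBG U=WWOR R=YOYR D=ROYY L=RWOW
After move 4 (U'): U=WRWO F=RWBG R=BGYR B=YOBB L=GGOW
After move 5 (F): F=BRGW U=WRWG R=WGOR D=YBYY L=GROO
After move 6 (U): U=WWGR F=WGGW R=YOOR B=GRBB L=BROO
Query 1: D[1] = B
Query 2: U[2] = G
Query 3: F[2] = G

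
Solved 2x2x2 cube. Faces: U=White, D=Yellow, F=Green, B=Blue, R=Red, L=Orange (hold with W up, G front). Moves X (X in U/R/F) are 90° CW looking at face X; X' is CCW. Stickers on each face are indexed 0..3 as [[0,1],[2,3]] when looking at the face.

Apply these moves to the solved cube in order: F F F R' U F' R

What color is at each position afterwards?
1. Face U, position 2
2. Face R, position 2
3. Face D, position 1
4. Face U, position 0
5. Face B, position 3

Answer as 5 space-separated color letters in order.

Answer: Y Y O R B

Derivation:
After move 1 (F): F=GGGG U=WWOO R=WRWR D=RRYY L=OYOY
After move 2 (F): F=GGGG U=WWYY R=OROR D=WWYY L=OROR
After move 3 (F): F=GGGG U=WWRR R=YRYR D=OOYY L=OWOW
After move 4 (R'): R=RRYY U=WBRB F=GWGR D=OGYG B=YBOB
After move 5 (U): U=RWBB F=RRGR R=YBYY B=OWOB L=GWOW
After move 6 (F'): F=RRRG U=RWYY R=GBOY D=WWYG L=GBOB
After move 7 (R): R=OGYB U=RRYG F=RWRG D=WOYO B=YWWB
Query 1: U[2] = Y
Query 2: R[2] = Y
Query 3: D[1] = O
Query 4: U[0] = R
Query 5: B[3] = B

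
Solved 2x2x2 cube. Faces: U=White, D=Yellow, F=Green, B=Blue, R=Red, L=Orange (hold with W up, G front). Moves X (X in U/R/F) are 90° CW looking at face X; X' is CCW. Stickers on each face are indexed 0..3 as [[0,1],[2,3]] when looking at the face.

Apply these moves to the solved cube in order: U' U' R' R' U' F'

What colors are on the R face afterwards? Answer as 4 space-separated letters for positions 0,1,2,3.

After move 1 (U'): U=WWWW F=OOGG R=GGRR B=RRBB L=BBOO
After move 2 (U'): U=WWWW F=BBGG R=OORR B=GGBB L=RROO
After move 3 (R'): R=OROR U=WBWG F=BWGW D=YBYG B=YGYB
After move 4 (R'): R=RROO U=WYWY F=BBGG D=YWYW B=GGBB
After move 5 (U'): U=YYWW F=RRGG R=BBOO B=RRBB L=GGOO
After move 6 (F'): F=RGRG U=YYBO R=WBYO D=GOYW L=GWOW
Query: R face = WBYO

Answer: W B Y O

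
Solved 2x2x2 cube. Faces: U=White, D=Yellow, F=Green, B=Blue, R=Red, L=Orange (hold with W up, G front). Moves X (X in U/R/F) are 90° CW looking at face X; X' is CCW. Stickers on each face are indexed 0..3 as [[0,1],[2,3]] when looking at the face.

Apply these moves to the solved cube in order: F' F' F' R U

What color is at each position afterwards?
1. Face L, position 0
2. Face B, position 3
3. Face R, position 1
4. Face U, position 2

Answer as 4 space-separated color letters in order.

After move 1 (F'): F=GGGG U=WWRR R=YRYR D=OOYY L=OWOW
After move 2 (F'): F=GGGG U=WWYY R=OROR D=WWYY L=OROR
After move 3 (F'): F=GGGG U=WWOO R=WRWR D=RRYY L=OYOY
After move 4 (R): R=WWRR U=WGOG F=GRGY D=RBYB B=OBWB
After move 5 (U): U=OWGG F=WWGY R=OBRR B=OYWB L=GROY
Query 1: L[0] = G
Query 2: B[3] = B
Query 3: R[1] = B
Query 4: U[2] = G

Answer: G B B G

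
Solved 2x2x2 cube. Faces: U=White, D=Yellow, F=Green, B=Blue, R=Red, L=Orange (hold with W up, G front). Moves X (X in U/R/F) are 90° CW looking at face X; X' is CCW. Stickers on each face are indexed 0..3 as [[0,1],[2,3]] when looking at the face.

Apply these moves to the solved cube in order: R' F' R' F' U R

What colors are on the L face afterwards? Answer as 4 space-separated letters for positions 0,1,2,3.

Answer: B R O R

Derivation:
After move 1 (R'): R=RRRR U=WBWB F=GWGW D=YGYG B=YBYB
After move 2 (F'): F=WWGG U=WBRR R=GRYR D=OOYG L=OBOW
After move 3 (R'): R=RRGY U=WYRY F=WBGR D=OWYG B=GBOB
After move 4 (F'): F=BRWG U=WYRG R=WROY D=BWYG L=OYOR
After move 5 (U): U=RWGY F=WRWG R=GBOY B=OYOB L=BROR
After move 6 (R): R=OGYB U=RRGG F=WWWG D=BOYO B=YYWB
Query: L face = BROR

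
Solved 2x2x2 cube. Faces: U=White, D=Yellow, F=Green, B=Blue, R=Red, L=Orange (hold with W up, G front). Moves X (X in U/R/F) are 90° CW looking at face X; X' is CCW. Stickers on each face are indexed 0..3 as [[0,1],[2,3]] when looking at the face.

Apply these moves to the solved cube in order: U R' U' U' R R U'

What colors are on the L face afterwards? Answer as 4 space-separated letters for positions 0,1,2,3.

After move 1 (U): U=WWWW F=RRGG R=BBRR B=OOBB L=GGOO
After move 2 (R'): R=BRBR U=WBWO F=RWGW D=YRYG B=YOYB
After move 3 (U'): U=BOWW F=GGGW R=RWBR B=BRYB L=YOOO
After move 4 (U'): U=OWBW F=YOGW R=GGBR B=RWYB L=BROO
After move 5 (R): R=BGRG U=OOBW F=YRGG D=YYYR B=WWWB
After move 6 (R): R=RBGG U=ORBG F=YYGR D=YWYW B=WWOB
After move 7 (U'): U=RGOB F=BRGR R=YYGG B=RBOB L=WWOO
Query: L face = WWOO

Answer: W W O O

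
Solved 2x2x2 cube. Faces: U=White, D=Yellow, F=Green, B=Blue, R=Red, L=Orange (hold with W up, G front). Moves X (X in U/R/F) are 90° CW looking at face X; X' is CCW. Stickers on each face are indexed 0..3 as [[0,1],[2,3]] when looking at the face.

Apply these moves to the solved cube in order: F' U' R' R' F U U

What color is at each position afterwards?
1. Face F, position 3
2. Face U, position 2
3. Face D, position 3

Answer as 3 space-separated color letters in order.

After move 1 (F'): F=GGGG U=WWRR R=YRYR D=OOYY L=OWOW
After move 2 (U'): U=WRWR F=OWGG R=GGYR B=YRBB L=BBOW
After move 3 (R'): R=GRGY U=WBWY F=ORGR D=OWYG B=YROB
After move 4 (R'): R=RYGG U=WOWY F=OBGY D=ORYR B=GRWB
After move 5 (F): F=GOYB U=WOWB R=WYYG D=GRYR L=BOOR
After move 6 (U): U=WWBO F=WYYB R=GRYG B=BOWB L=GOOR
After move 7 (U): U=BWOW F=GRYB R=BOYG B=GOWB L=WYOR
Query 1: F[3] = B
Query 2: U[2] = O
Query 3: D[3] = R

Answer: B O R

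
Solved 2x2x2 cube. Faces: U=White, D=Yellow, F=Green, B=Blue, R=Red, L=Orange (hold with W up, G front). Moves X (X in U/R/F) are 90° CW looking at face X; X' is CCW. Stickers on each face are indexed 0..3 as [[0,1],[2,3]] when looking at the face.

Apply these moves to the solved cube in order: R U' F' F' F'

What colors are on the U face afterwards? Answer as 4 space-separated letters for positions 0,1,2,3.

After move 1 (R): R=RRRR U=WGWG F=GYGY D=YBYB B=WBWB
After move 2 (U'): U=GGWW F=OOGY R=GYRR B=RRWB L=WBOO
After move 3 (F'): F=OYOG U=GGGR R=BYYR D=BOYB L=WWOW
After move 4 (F'): F=YGOO U=GGBY R=OYBR D=WWYB L=WROG
After move 5 (F'): F=GOYO U=GGOB R=WYWR D=RGYB L=WYOB
Query: U face = GGOB

Answer: G G O B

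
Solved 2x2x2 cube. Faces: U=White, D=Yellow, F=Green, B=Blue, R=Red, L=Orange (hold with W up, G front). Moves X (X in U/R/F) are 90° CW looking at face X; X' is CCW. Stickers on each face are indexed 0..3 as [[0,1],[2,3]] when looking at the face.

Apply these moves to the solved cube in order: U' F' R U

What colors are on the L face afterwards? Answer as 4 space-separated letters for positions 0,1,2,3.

After move 1 (U'): U=WWWW F=OOGG R=GGRR B=RRBB L=BBOO
After move 2 (F'): F=OGOG U=WWGR R=YGYR D=BOYY L=BWOW
After move 3 (R): R=YYRG U=WGGG F=OOOY D=BBYR B=RRWB
After move 4 (U): U=GWGG F=YYOY R=RRRG B=BWWB L=OOOW
Query: L face = OOOW

Answer: O O O W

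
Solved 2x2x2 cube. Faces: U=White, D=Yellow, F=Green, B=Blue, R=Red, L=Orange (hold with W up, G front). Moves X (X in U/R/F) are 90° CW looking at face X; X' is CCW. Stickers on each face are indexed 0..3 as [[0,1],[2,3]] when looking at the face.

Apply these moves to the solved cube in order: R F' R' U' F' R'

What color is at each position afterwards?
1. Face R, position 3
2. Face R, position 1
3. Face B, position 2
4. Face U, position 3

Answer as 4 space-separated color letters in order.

After move 1 (R): R=RRRR U=WGWG F=GYGY D=YBYB B=WBWB
After move 2 (F'): F=YYGG U=WGRR R=BRYR D=OOYB L=OGOW
After move 3 (R'): R=RRBY U=WWRW F=YGGR D=OYYG B=BBOB
After move 4 (U'): U=WWWR F=OGGR R=YGBY B=RROB L=BBOW
After move 5 (F'): F=GROG U=WWYB R=YGOY D=BWYG L=BROW
After move 6 (R'): R=GYYO U=WOYR F=GWOB D=BRYG B=GRWB
Query 1: R[3] = O
Query 2: R[1] = Y
Query 3: B[2] = W
Query 4: U[3] = R

Answer: O Y W R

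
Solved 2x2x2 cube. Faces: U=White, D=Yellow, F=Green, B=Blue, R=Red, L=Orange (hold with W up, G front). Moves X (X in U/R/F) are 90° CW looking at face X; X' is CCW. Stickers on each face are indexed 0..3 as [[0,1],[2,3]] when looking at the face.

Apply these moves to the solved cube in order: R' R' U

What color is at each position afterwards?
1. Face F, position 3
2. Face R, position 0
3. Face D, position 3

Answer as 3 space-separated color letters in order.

After move 1 (R'): R=RRRR U=WBWB F=GWGW D=YGYG B=YBYB
After move 2 (R'): R=RRRR U=WYWY F=GBGB D=YWYW B=GBGB
After move 3 (U): U=WWYY F=RRGB R=GBRR B=OOGB L=GBOO
Query 1: F[3] = B
Query 2: R[0] = G
Query 3: D[3] = W

Answer: B G W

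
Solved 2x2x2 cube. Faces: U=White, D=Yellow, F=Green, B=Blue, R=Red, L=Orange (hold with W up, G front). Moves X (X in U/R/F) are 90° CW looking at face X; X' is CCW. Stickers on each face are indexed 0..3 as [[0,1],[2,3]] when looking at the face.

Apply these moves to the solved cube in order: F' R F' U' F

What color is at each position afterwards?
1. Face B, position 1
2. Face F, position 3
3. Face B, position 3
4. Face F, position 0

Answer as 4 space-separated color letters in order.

After move 1 (F'): F=GGGG U=WWRR R=YRYR D=OOYY L=OWOW
After move 2 (R): R=YYRR U=WGRG F=GOGY D=OBYB B=RBWB
After move 3 (F'): F=OYGG U=WGYR R=BYOR D=WWYB L=OGOR
After move 4 (U'): U=GRWY F=OGGG R=OYOR B=BYWB L=RBOR
After move 5 (F): F=GOGG U=GRRB R=WYYR D=OOYB L=RWOW
Query 1: B[1] = Y
Query 2: F[3] = G
Query 3: B[3] = B
Query 4: F[0] = G

Answer: Y G B G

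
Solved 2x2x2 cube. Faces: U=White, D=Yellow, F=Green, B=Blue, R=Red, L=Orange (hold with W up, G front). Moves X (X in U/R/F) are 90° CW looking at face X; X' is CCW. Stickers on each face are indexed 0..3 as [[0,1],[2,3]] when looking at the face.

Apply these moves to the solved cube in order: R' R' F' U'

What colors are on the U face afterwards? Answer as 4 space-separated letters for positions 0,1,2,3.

Answer: Y R W R

Derivation:
After move 1 (R'): R=RRRR U=WBWB F=GWGW D=YGYG B=YBYB
After move 2 (R'): R=RRRR U=WYWY F=GBGB D=YWYW B=GBGB
After move 3 (F'): F=BBGG U=WYRR R=WRYR D=OOYW L=OYOW
After move 4 (U'): U=YRWR F=OYGG R=BBYR B=WRGB L=GBOW
Query: U face = YRWR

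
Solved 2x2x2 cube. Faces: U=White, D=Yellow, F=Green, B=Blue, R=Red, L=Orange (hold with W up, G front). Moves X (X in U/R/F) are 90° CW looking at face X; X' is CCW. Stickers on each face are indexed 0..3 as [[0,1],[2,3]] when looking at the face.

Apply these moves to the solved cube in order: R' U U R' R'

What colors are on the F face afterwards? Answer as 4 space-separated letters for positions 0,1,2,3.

Answer: Y Y G G

Derivation:
After move 1 (R'): R=RRRR U=WBWB F=GWGW D=YGYG B=YBYB
After move 2 (U): U=WWBB F=RRGW R=YBRR B=OOYB L=GWOO
After move 3 (U): U=BWBW F=YBGW R=OORR B=GWYB L=RROO
After move 4 (R'): R=OROR U=BYBG F=YWGW D=YBYW B=GWGB
After move 5 (R'): R=RROO U=BGBG F=YYGG D=YWYW B=WWBB
Query: F face = YYGG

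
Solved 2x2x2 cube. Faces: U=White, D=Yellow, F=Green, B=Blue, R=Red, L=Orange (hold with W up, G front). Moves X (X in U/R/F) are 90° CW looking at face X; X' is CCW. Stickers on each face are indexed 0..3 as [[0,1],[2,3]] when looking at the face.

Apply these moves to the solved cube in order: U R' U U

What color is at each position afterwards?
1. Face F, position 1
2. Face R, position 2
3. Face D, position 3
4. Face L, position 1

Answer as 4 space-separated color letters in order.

After move 1 (U): U=WWWW F=RRGG R=BBRR B=OOBB L=GGOO
After move 2 (R'): R=BRBR U=WBWO F=RWGW D=YRYG B=YOYB
After move 3 (U): U=WWOB F=BRGW R=YOBR B=GGYB L=RWOO
After move 4 (U): U=OWBW F=YOGW R=GGBR B=RWYB L=BROO
Query 1: F[1] = O
Query 2: R[2] = B
Query 3: D[3] = G
Query 4: L[1] = R

Answer: O B G R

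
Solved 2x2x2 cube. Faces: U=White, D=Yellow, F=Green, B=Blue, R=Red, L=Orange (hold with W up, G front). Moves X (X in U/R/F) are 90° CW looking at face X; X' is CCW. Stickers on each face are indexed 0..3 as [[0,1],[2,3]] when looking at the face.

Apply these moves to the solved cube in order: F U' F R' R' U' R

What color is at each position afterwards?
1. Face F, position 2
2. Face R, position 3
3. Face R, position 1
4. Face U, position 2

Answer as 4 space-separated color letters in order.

After move 1 (F): F=GGGG U=WWOO R=WRWR D=RRYY L=OYOY
After move 2 (U'): U=WOWO F=OYGG R=GGWR B=WRBB L=BBOY
After move 3 (F): F=GOGY U=WOYB R=WGOR D=WGYY L=BROR
After move 4 (R'): R=GRWO U=WBYW F=GOGB D=WOYY B=YRGB
After move 5 (R'): R=ROGW U=WGYY F=GBGW D=WOYB B=YROB
After move 6 (U'): U=GYWY F=BRGW R=GBGW B=ROOB L=YROR
After move 7 (R): R=GGWB U=GRWW F=BOGB D=WOYR B=YOYB
Query 1: F[2] = G
Query 2: R[3] = B
Query 3: R[1] = G
Query 4: U[2] = W

Answer: G B G W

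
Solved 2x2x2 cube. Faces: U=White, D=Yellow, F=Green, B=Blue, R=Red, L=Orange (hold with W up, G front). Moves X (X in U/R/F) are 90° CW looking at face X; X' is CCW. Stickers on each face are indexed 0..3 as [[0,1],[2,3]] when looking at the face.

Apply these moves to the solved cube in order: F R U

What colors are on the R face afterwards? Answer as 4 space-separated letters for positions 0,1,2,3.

Answer: O B R R

Derivation:
After move 1 (F): F=GGGG U=WWOO R=WRWR D=RRYY L=OYOY
After move 2 (R): R=WWRR U=WGOG F=GRGY D=RBYB B=OBWB
After move 3 (U): U=OWGG F=WWGY R=OBRR B=OYWB L=GROY
Query: R face = OBRR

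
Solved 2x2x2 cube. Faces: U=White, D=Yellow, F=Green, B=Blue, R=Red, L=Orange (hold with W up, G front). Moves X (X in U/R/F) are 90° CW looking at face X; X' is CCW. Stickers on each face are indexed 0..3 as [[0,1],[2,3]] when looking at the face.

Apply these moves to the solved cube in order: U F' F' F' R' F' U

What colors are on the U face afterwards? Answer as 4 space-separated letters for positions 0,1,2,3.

Answer: B W W B

Derivation:
After move 1 (U): U=WWWW F=RRGG R=BBRR B=OOBB L=GGOO
After move 2 (F'): F=RGRG U=WWBR R=YBYR D=GOYY L=GWOW
After move 3 (F'): F=GGRR U=WWYY R=OBGR D=WWYY L=GROB
After move 4 (F'): F=GRGR U=WWOG R=WBWR D=RBYY L=GYOY
After move 5 (R'): R=BRWW U=WBOO F=GWGG D=RRYR B=YOBB
After move 6 (F'): F=WGGG U=WBBW R=RRRW D=YYYR L=GOOO
After move 7 (U): U=BWWB F=RRGG R=YORW B=GOBB L=WGOO
Query: U face = BWWB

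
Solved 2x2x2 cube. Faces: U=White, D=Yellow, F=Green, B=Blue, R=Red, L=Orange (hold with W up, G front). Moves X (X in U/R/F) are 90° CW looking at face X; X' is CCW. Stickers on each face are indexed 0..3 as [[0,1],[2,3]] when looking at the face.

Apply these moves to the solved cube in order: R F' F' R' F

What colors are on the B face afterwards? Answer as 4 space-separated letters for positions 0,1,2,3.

After move 1 (R): R=RRRR U=WGWG F=GYGY D=YBYB B=WBWB
After move 2 (F'): F=YYGG U=WGRR R=BRYR D=OOYB L=OGOW
After move 3 (F'): F=YGYG U=WGBY R=OROR D=GWYB L=OROR
After move 4 (R'): R=RROO U=WWBW F=YGYY D=GGYG B=BBWB
After move 5 (F): F=YYYG U=WWRR R=BRWO D=ORYG L=OGOG
Query: B face = BBWB

Answer: B B W B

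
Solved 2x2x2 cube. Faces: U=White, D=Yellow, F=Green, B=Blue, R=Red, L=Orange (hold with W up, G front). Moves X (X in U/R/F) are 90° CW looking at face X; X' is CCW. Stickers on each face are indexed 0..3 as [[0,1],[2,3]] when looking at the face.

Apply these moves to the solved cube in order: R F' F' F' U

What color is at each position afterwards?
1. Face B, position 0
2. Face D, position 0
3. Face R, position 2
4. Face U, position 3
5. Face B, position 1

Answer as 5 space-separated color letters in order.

Answer: O R G G Y

Derivation:
After move 1 (R): R=RRRR U=WGWG F=GYGY D=YBYB B=WBWB
After move 2 (F'): F=YYGG U=WGRR R=BRYR D=OOYB L=OGOW
After move 3 (F'): F=YGYG U=WGBY R=OROR D=GWYB L=OROR
After move 4 (F'): F=GGYY U=WGOO R=WRGR D=RRYB L=OYOB
After move 5 (U): U=OWOG F=WRYY R=WBGR B=OYWB L=GGOB
Query 1: B[0] = O
Query 2: D[0] = R
Query 3: R[2] = G
Query 4: U[3] = G
Query 5: B[1] = Y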